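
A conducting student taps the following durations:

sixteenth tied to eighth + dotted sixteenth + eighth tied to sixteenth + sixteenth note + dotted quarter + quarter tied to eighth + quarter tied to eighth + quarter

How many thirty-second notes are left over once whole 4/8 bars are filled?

13

One bar of 4/8 = 16 thirty-second notes.
In thirty-second notes: sixteenth tied to eighth (sixteenth + eighth) = 6; dotted sixteenth = 3; eighth tied to sixteenth (eighth + sixteenth) = 6; sixteenth note = 2; dotted quarter = 12; quarter tied to eighth (quarter + eighth) = 12; quarter tied to eighth (quarter + eighth) = 12; quarter = 8.
Total: 6 + 3 + 6 + 2 + 12 + 12 + 12 + 8 = 61.
61 ÷ 16 = 3 complete bars with 13 thirty-second notes remaining.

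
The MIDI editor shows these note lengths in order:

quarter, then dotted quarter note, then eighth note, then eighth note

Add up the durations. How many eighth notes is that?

Express everything in eighth notes: quarter = 2; dotted quarter note = 3; eighth note = 1; eighth note = 1.
Sum: 2 + 3 + 1 + 1 = 7 eighth notes.

7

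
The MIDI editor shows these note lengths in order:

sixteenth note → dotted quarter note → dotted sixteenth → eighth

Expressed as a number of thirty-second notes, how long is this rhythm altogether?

Each duration in thirty-second notes: sixteenth note = 2; dotted quarter note = 12; dotted sixteenth = 3; eighth = 4.
Sum: 2 + 12 + 3 + 4 = 21 thirty-second notes.

21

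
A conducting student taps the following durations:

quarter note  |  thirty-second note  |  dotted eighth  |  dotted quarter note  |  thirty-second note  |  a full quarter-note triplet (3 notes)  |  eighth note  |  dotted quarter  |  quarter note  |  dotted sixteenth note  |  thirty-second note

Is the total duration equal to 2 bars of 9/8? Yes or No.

Yes

One bar of 9/8 = 36 thirty-second notes, so 2 bars = 72.
Convert each value to thirty-second notes: quarter note = 8; thirty-second note = 1; dotted eighth = 6; dotted quarter note = 12; thirty-second note = 1; a full quarter-note triplet (3 notes) (three triplet quarters span one half) = 16; eighth note = 4; dotted quarter = 12; quarter note = 8; dotted sixteenth note = 3; thirty-second note = 1.
Total: 8 + 1 + 6 + 12 + 1 + 16 + 4 + 12 + 8 + 3 + 1 = 72.
72 equals 72, so the answer is Yes.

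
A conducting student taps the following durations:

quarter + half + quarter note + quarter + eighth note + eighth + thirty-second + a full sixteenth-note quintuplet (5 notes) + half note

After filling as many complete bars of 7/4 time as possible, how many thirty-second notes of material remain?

17

One bar of 7/4 = 56 thirty-second notes.
In thirty-second notes: quarter = 8; half = 16; quarter note = 8; quarter = 8; eighth note = 4; eighth = 4; thirty-second = 1; a full sixteenth-note quintuplet (5 notes) (five quintuplet sixteenths span one quarter) = 8; half note = 16.
Sum: 8 + 16 + 8 + 8 + 4 + 4 + 1 + 8 + 16 = 73.
73 ÷ 56 = 1 complete bar with 17 thirty-second notes remaining.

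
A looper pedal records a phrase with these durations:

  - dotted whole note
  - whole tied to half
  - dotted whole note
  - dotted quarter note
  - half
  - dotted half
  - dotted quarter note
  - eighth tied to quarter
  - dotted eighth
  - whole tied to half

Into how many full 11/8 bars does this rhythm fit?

One bar of 11/8 = 22 sixteenth notes.
Express everything in sixteenth notes: dotted whole note = 24; whole tied to half (whole + half) = 24; dotted whole note = 24; dotted quarter note = 6; half = 8; dotted half = 12; dotted quarter note = 6; eighth tied to quarter (eighth + quarter) = 6; dotted eighth = 3; whole tied to half (whole + half) = 24.
Total: 24 + 24 + 24 + 6 + 8 + 12 + 6 + 6 + 3 + 24 = 137.
137 ÷ 22 = 6 complete bars with 5 left over.

6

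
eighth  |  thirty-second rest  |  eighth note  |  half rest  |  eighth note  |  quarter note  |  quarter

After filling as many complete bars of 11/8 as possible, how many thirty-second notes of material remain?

1

One bar of 11/8 = 44 thirty-second notes.
Convert each value to thirty-second notes: eighth = 4; thirty-second rest = 1; eighth note = 4; half rest = 16; eighth note = 4; quarter note = 8; quarter = 8.
Altogether 4 + 1 + 4 + 16 + 4 + 8 + 8 = 45.
45 ÷ 44 = 1 complete bar with 1 thirty-second note remaining.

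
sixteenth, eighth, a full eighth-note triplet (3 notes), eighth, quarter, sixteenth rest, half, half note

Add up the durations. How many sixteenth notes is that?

30

Express everything in sixteenth notes: sixteenth = 1; eighth = 2; a full eighth-note triplet (3 notes) (three triplet eighths span one quarter) = 4; eighth = 2; quarter = 4; sixteenth rest = 1; half = 8; half note = 8.
Altogether 1 + 2 + 4 + 2 + 4 + 1 + 8 + 8 = 30 sixteenth notes.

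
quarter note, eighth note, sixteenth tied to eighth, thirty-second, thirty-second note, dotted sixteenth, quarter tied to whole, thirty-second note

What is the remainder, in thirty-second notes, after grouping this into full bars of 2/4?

One bar of 2/4 = 16 thirty-second notes.
Each duration in thirty-second notes: quarter note = 8; eighth note = 4; sixteenth tied to eighth (sixteenth + eighth) = 6; thirty-second = 1; thirty-second note = 1; dotted sixteenth = 3; quarter tied to whole (quarter + whole) = 40; thirty-second note = 1.
Altogether 8 + 4 + 6 + 1 + 1 + 3 + 40 + 1 = 64.
64 ÷ 16 = 4 complete bars with 0 thirty-second notes remaining.

0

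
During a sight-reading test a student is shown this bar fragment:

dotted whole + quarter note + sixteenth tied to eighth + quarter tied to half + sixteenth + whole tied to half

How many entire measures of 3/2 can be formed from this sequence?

One bar of 3/2 = 24 sixteenth notes.
Each duration in sixteenth notes: dotted whole = 24; quarter note = 4; sixteenth tied to eighth (sixteenth + eighth) = 3; quarter tied to half (quarter + half) = 12; sixteenth = 1; whole tied to half (whole + half) = 24.
Adding: 24 + 4 + 3 + 12 + 1 + 24 = 68.
68 ÷ 24 = 2 complete bars with 20 left over.

2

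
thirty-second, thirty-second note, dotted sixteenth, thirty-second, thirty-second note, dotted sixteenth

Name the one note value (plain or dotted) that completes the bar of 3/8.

The bar of 3/8 = 12 thirty-second notes.
Convert each value to thirty-second notes: thirty-second = 1; thirty-second note = 1; dotted sixteenth = 3; thirty-second = 1; thirty-second note = 1; dotted sixteenth = 3.
Total: 1 + 1 + 3 + 1 + 1 + 3 = 10.
Remaining: 12 − 10 = 2 thirty-second notes, which is a sixteenth note.

sixteenth note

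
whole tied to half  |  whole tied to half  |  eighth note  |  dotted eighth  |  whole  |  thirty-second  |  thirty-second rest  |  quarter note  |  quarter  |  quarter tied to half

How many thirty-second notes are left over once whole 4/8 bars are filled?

One bar of 4/8 = 16 thirty-second notes.
Express everything in thirty-second notes: whole tied to half (whole + half) = 48; whole tied to half (whole + half) = 48; eighth note = 4; dotted eighth = 6; whole = 32; thirty-second = 1; thirty-second rest = 1; quarter note = 8; quarter = 8; quarter tied to half (quarter + half) = 24.
Sum: 48 + 48 + 4 + 6 + 32 + 1 + 1 + 8 + 8 + 24 = 180.
180 ÷ 16 = 11 complete bars with 4 thirty-second notes remaining.

4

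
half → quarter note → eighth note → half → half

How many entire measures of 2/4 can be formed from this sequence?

3

One bar of 2/4 = 4 eighth notes.
Convert each value to eighth notes: half = 4; quarter note = 2; eighth note = 1; half = 4; half = 4.
Adding: 4 + 2 + 1 + 4 + 4 = 15.
15 ÷ 4 = 3 complete bars with 3 left over.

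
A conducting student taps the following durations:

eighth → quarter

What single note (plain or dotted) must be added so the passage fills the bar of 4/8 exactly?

The bar of 4/8 = 4 eighth notes.
In eighth notes: eighth = 1; quarter = 2.
Adding: 1 + 2 = 3.
Remaining: 4 − 3 = 1 eighth note, which is a eighth note.

eighth note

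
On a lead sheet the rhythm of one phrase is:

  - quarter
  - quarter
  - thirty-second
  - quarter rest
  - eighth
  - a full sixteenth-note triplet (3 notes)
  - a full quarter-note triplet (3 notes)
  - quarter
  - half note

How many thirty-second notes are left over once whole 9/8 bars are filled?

1

One bar of 9/8 = 36 thirty-second notes.
Working in thirty-second notes: quarter = 8; quarter = 8; thirty-second = 1; quarter rest = 8; eighth = 4; a full sixteenth-note triplet (3 notes) (three triplet sixteenths span one eighth) = 4; a full quarter-note triplet (3 notes) (three triplet quarters span one half) = 16; quarter = 8; half note = 16.
Total: 8 + 8 + 1 + 8 + 4 + 4 + 16 + 8 + 16 = 73.
73 ÷ 36 = 2 complete bars with 1 thirty-second note remaining.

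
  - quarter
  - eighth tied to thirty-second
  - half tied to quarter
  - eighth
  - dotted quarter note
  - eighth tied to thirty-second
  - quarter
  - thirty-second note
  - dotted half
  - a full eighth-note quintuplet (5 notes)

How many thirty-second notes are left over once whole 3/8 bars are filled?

One bar of 3/8 = 12 thirty-second notes.
Express everything in thirty-second notes: quarter = 8; eighth tied to thirty-second (eighth + thirty-second) = 5; half tied to quarter (half + quarter) = 24; eighth = 4; dotted quarter note = 12; eighth tied to thirty-second (eighth + thirty-second) = 5; quarter = 8; thirty-second note = 1; dotted half = 24; a full eighth-note quintuplet (5 notes) (five quintuplet eighths span one half) = 16.
Sum: 8 + 5 + 24 + 4 + 12 + 5 + 8 + 1 + 24 + 16 = 107.
107 ÷ 12 = 8 complete bars with 11 thirty-second notes remaining.

11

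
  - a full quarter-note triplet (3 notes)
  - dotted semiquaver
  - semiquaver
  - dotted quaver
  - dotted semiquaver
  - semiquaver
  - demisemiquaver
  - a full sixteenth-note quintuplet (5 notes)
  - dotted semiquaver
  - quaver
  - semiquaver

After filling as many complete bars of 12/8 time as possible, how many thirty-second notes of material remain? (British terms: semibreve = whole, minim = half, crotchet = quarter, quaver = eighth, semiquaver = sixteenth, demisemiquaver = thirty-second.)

2

One bar of 12/8 = 48 thirty-second notes.
Convert each value to thirty-second notes: a full quarter-note triplet (3 notes) (three triplet quarters span one half) = 16; dotted semiquaver = 3; semiquaver = 2; dotted quaver = 6; dotted semiquaver = 3; semiquaver = 2; demisemiquaver = 1; a full sixteenth-note quintuplet (5 notes) (five quintuplet sixteenths span one quarter) = 8; dotted semiquaver = 3; quaver = 4; semiquaver = 2.
Altogether 16 + 3 + 2 + 6 + 3 + 2 + 1 + 8 + 3 + 4 + 2 = 50.
50 ÷ 48 = 1 complete bar with 2 thirty-second notes remaining.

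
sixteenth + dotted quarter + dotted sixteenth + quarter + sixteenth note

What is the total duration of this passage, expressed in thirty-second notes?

27

Working in thirty-second notes: sixteenth = 2; dotted quarter = 12; dotted sixteenth = 3; quarter = 8; sixteenth note = 2.
Sum: 2 + 12 + 3 + 8 + 2 = 27 thirty-second notes.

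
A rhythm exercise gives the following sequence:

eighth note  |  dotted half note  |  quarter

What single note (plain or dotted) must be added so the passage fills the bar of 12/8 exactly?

dotted quarter note

The bar of 12/8 = 12 eighth notes.
Express everything in eighth notes: eighth note = 1; dotted half note = 6; quarter = 2.
Sum: 1 + 6 + 2 = 9.
Remaining: 12 − 9 = 3 eighth notes, which is a dotted quarter note.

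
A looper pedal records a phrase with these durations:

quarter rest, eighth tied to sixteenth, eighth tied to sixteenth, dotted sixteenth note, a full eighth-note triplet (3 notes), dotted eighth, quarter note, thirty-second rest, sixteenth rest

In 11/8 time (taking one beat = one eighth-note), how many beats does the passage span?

One eighth-note beat = 4 thirty-second notes.
Convert each value to thirty-second notes: quarter rest = 8; eighth tied to sixteenth (eighth + sixteenth) = 6; eighth tied to sixteenth (eighth + sixteenth) = 6; dotted sixteenth note = 3; a full eighth-note triplet (3 notes) (three triplet eighths span one quarter) = 8; dotted eighth = 6; quarter note = 8; thirty-second rest = 1; sixteenth rest = 2.
Adding: 8 + 6 + 6 + 3 + 8 + 6 + 8 + 1 + 2 = 48.
48 ÷ 4 = 12 beats.

12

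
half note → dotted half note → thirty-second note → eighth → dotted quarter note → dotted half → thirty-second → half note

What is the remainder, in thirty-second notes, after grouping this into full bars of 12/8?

2

One bar of 12/8 = 48 thirty-second notes.
Convert each value to thirty-second notes: half note = 16; dotted half note = 24; thirty-second note = 1; eighth = 4; dotted quarter note = 12; dotted half = 24; thirty-second = 1; half note = 16.
Altogether 16 + 24 + 1 + 4 + 12 + 24 + 1 + 16 = 98.
98 ÷ 48 = 2 complete bars with 2 thirty-second notes remaining.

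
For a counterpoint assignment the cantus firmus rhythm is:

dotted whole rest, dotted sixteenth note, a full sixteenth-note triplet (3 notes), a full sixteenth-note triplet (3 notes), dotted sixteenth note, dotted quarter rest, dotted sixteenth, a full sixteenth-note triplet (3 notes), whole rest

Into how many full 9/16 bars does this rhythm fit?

One bar of 9/16 = 18 thirty-second notes.
Working in thirty-second notes: dotted whole rest = 48; dotted sixteenth note = 3; a full sixteenth-note triplet (3 notes) (three triplet sixteenths span one eighth) = 4; a full sixteenth-note triplet (3 notes) (three triplet sixteenths span one eighth) = 4; dotted sixteenth note = 3; dotted quarter rest = 12; dotted sixteenth = 3; a full sixteenth-note triplet (3 notes) (three triplet sixteenths span one eighth) = 4; whole rest = 32.
Adding: 48 + 3 + 4 + 4 + 3 + 12 + 3 + 4 + 32 = 113.
113 ÷ 18 = 6 complete bars with 5 left over.

6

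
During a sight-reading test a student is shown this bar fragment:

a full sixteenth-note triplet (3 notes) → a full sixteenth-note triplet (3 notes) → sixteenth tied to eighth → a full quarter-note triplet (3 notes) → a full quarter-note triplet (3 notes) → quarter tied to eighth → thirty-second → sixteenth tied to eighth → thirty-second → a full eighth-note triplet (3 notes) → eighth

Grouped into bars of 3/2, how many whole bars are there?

1

One bar of 3/2 = 48 thirty-second notes.
In thirty-second notes: a full sixteenth-note triplet (3 notes) (three triplet sixteenths span one eighth) = 4; a full sixteenth-note triplet (3 notes) (three triplet sixteenths span one eighth) = 4; sixteenth tied to eighth (sixteenth + eighth) = 6; a full quarter-note triplet (3 notes) (three triplet quarters span one half) = 16; a full quarter-note triplet (3 notes) (three triplet quarters span one half) = 16; quarter tied to eighth (quarter + eighth) = 12; thirty-second = 1; sixteenth tied to eighth (sixteenth + eighth) = 6; thirty-second = 1; a full eighth-note triplet (3 notes) (three triplet eighths span one quarter) = 8; eighth = 4.
Altogether 4 + 4 + 6 + 16 + 16 + 12 + 1 + 6 + 1 + 8 + 4 = 78.
78 ÷ 48 = 1 complete bar with 30 left over.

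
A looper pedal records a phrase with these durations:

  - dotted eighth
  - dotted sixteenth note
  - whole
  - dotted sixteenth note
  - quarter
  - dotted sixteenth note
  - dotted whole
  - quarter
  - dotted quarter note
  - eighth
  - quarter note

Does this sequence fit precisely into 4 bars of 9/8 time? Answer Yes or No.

No

One bar of 9/8 = 36 thirty-second notes, so 4 bars = 144.
Each duration in thirty-second notes: dotted eighth = 6; dotted sixteenth note = 3; whole = 32; dotted sixteenth note = 3; quarter = 8; dotted sixteenth note = 3; dotted whole = 48; quarter = 8; dotted quarter note = 12; eighth = 4; quarter note = 8.
Altogether 6 + 3 + 32 + 3 + 8 + 3 + 48 + 8 + 12 + 4 + 8 = 135.
135 falls short of 144, so the answer is No.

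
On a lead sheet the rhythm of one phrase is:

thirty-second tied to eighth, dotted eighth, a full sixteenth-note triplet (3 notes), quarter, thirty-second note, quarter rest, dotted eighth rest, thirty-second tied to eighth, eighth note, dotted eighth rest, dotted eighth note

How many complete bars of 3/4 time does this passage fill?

One bar of 3/4 = 24 thirty-second notes.
Convert each value to thirty-second notes: thirty-second tied to eighth (thirty-second + eighth) = 5; dotted eighth = 6; a full sixteenth-note triplet (3 notes) (three triplet sixteenths span one eighth) = 4; quarter = 8; thirty-second note = 1; quarter rest = 8; dotted eighth rest = 6; thirty-second tied to eighth (thirty-second + eighth) = 5; eighth note = 4; dotted eighth rest = 6; dotted eighth note = 6.
Adding: 5 + 6 + 4 + 8 + 1 + 8 + 6 + 5 + 4 + 6 + 6 = 59.
59 ÷ 24 = 2 complete bars with 11 left over.

2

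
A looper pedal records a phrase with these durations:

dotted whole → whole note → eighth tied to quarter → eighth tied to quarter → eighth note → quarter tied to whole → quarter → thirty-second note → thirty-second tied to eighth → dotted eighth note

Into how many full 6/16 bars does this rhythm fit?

One bar of 6/16 = 12 thirty-second notes.
Convert each value to thirty-second notes: dotted whole = 48; whole note = 32; eighth tied to quarter (eighth + quarter) = 12; eighth tied to quarter (eighth + quarter) = 12; eighth note = 4; quarter tied to whole (quarter + whole) = 40; quarter = 8; thirty-second note = 1; thirty-second tied to eighth (thirty-second + eighth) = 5; dotted eighth note = 6.
Sum: 48 + 32 + 12 + 12 + 4 + 40 + 8 + 1 + 5 + 6 = 168.
168 ÷ 12 = 14 complete bars with 0 left over.

14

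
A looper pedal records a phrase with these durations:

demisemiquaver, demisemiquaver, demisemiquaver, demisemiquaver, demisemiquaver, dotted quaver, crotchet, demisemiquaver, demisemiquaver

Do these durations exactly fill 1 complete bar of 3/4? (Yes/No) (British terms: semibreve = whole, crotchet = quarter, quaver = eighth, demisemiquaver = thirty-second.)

One bar of 3/4 = 24 thirty-second notes.
Each duration in thirty-second notes: demisemiquaver = 1; demisemiquaver = 1; demisemiquaver = 1; demisemiquaver = 1; demisemiquaver = 1; dotted quaver = 6; crotchet = 8; demisemiquaver = 1; demisemiquaver = 1.
Adding: 1 + 1 + 1 + 1 + 1 + 6 + 8 + 1 + 1 = 21.
21 falls short of 24, so the answer is No.

No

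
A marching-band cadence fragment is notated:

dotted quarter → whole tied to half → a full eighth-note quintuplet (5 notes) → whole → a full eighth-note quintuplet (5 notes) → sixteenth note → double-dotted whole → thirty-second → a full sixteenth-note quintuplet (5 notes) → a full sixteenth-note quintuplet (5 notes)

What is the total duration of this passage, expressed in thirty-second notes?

Convert each value to thirty-second notes: dotted quarter = 12; whole tied to half (whole + half) = 48; a full eighth-note quintuplet (5 notes) (five quintuplet eighths span one half) = 16; whole = 32; a full eighth-note quintuplet (5 notes) (five quintuplet eighths span one half) = 16; sixteenth note = 2; double-dotted whole = 56; thirty-second = 1; a full sixteenth-note quintuplet (5 notes) (five quintuplet sixteenths span one quarter) = 8; a full sixteenth-note quintuplet (5 notes) (five quintuplet sixteenths span one quarter) = 8.
Adding: 12 + 48 + 16 + 32 + 16 + 2 + 56 + 1 + 8 + 8 = 199 thirty-second notes.

199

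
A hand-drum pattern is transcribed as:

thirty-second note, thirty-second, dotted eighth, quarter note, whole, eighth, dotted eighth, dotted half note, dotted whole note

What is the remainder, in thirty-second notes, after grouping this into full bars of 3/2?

34

One bar of 3/2 = 48 thirty-second notes.
Express everything in thirty-second notes: thirty-second note = 1; thirty-second = 1; dotted eighth = 6; quarter note = 8; whole = 32; eighth = 4; dotted eighth = 6; dotted half note = 24; dotted whole note = 48.
Total: 1 + 1 + 6 + 8 + 32 + 4 + 6 + 24 + 48 = 130.
130 ÷ 48 = 2 complete bars with 34 thirty-second notes remaining.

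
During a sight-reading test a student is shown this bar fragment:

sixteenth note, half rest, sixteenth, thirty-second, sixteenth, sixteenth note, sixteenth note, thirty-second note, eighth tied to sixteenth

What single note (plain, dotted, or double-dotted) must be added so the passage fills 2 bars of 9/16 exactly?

sixteenth note

2 bars of 9/16 = 36 thirty-second notes.
Convert each value to thirty-second notes: sixteenth note = 2; half rest = 16; sixteenth = 2; thirty-second = 1; sixteenth = 2; sixteenth note = 2; sixteenth note = 2; thirty-second note = 1; eighth tied to sixteenth (eighth + sixteenth) = 6.
Altogether 2 + 16 + 2 + 1 + 2 + 2 + 2 + 1 + 6 = 34.
Remaining: 36 − 34 = 2 thirty-second notes, which is a sixteenth note.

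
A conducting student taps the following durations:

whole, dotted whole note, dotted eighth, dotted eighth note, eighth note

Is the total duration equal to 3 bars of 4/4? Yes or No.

Yes

One bar of 4/4 = 16 sixteenth notes, so 3 bars = 48.
Working in sixteenth notes: whole = 16; dotted whole note = 24; dotted eighth = 3; dotted eighth note = 3; eighth note = 2.
Adding: 16 + 24 + 3 + 3 + 2 = 48.
48 equals 48, so the answer is Yes.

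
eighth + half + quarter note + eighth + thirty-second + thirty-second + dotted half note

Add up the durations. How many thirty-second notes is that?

58

Each duration in thirty-second notes: eighth = 4; half = 16; quarter note = 8; eighth = 4; thirty-second = 1; thirty-second = 1; dotted half note = 24.
Sum: 4 + 16 + 8 + 4 + 1 + 1 + 24 = 58 thirty-second notes.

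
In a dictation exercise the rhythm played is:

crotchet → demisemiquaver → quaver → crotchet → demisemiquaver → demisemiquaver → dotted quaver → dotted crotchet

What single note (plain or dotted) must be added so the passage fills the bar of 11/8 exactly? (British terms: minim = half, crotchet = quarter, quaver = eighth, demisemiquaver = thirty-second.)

The bar of 11/8 = 44 thirty-second notes.
Convert each value to thirty-second notes: crotchet = 8; demisemiquaver = 1; quaver = 4; crotchet = 8; demisemiquaver = 1; demisemiquaver = 1; dotted quaver = 6; dotted crotchet = 12.
Total: 8 + 1 + 4 + 8 + 1 + 1 + 6 + 12 = 41.
Remaining: 44 − 41 = 3 thirty-second notes, which is a dotted sixteenth note.

dotted sixteenth note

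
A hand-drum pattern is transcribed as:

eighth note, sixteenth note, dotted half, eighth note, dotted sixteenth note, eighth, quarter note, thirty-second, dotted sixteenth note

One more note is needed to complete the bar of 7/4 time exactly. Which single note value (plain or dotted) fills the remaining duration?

dotted sixteenth note

The bar of 7/4 = 56 thirty-second notes.
Express everything in thirty-second notes: eighth note = 4; sixteenth note = 2; dotted half = 24; eighth note = 4; dotted sixteenth note = 3; eighth = 4; quarter note = 8; thirty-second = 1; dotted sixteenth note = 3.
Total: 4 + 2 + 24 + 4 + 3 + 4 + 8 + 1 + 3 = 53.
Remaining: 56 − 53 = 3 thirty-second notes, which is a dotted sixteenth note.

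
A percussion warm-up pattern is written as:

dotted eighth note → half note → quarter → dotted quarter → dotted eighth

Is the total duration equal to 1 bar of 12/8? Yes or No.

One bar of 12/8 = 24 sixteenth notes.
In sixteenth notes: dotted eighth note = 3; half note = 8; quarter = 4; dotted quarter = 6; dotted eighth = 3.
Altogether 3 + 8 + 4 + 6 + 3 = 24.
24 equals 24, so the answer is Yes.

Yes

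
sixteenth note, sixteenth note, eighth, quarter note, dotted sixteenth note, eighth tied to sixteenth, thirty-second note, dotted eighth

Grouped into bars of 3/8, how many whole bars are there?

2

One bar of 3/8 = 12 thirty-second notes.
Express everything in thirty-second notes: sixteenth note = 2; sixteenth note = 2; eighth = 4; quarter note = 8; dotted sixteenth note = 3; eighth tied to sixteenth (eighth + sixteenth) = 6; thirty-second note = 1; dotted eighth = 6.
Adding: 2 + 2 + 4 + 8 + 3 + 6 + 1 + 6 = 32.
32 ÷ 12 = 2 complete bars with 8 left over.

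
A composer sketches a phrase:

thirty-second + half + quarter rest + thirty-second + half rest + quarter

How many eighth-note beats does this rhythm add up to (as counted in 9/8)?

12.5

One eighth-note beat = 4 thirty-second notes.
Express everything in thirty-second notes: thirty-second = 1; half = 16; quarter rest = 8; thirty-second = 1; half rest = 16; quarter = 8.
Sum: 1 + 16 + 8 + 1 + 16 + 8 = 50.
50 ÷ 4 = 12.5 beats.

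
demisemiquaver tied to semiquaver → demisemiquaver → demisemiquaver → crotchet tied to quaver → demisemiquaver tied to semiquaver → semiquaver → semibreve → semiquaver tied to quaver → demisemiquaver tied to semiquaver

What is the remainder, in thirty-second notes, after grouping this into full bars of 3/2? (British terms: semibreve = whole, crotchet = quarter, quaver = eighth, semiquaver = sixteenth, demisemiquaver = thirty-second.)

One bar of 3/2 = 48 thirty-second notes.
Express everything in thirty-second notes: demisemiquaver tied to semiquaver (demisemiquaver + semiquaver) = 3; demisemiquaver = 1; demisemiquaver = 1; crotchet tied to quaver (crotchet + quaver) = 12; demisemiquaver tied to semiquaver (demisemiquaver + semiquaver) = 3; semiquaver = 2; semibreve = 32; semiquaver tied to quaver (semiquaver + quaver) = 6; demisemiquaver tied to semiquaver (demisemiquaver + semiquaver) = 3.
Total: 3 + 1 + 1 + 12 + 3 + 2 + 32 + 6 + 3 = 63.
63 ÷ 48 = 1 complete bar with 15 thirty-second notes remaining.

15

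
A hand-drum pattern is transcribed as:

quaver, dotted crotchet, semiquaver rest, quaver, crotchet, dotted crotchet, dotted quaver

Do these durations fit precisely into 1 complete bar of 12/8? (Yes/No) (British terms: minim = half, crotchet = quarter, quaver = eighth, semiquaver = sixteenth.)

One bar of 12/8 = 24 sixteenth notes.
In sixteenth notes: quaver = 2; dotted crotchet = 6; semiquaver rest = 1; quaver = 2; crotchet = 4; dotted crotchet = 6; dotted quaver = 3.
Altogether 2 + 6 + 1 + 2 + 4 + 6 + 3 = 24.
24 equals 24, so the answer is Yes.

Yes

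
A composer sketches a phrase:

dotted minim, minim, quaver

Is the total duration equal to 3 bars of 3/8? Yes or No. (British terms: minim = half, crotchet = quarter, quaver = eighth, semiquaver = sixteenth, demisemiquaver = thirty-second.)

No

One bar of 3/8 = 3 eighth notes, so 3 bars = 9.
In eighth notes: dotted minim = 6; minim = 4; quaver = 1.
Total: 6 + 4 + 1 = 11.
11 exceeds 9, so the answer is No.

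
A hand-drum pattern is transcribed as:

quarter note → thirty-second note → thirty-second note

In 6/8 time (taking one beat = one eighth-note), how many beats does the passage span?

2.5

One eighth-note beat = 4 thirty-second notes.
In thirty-second notes: quarter note = 8; thirty-second note = 1; thirty-second note = 1.
Sum: 8 + 1 + 1 = 10.
10 ÷ 4 = 2.5 beats.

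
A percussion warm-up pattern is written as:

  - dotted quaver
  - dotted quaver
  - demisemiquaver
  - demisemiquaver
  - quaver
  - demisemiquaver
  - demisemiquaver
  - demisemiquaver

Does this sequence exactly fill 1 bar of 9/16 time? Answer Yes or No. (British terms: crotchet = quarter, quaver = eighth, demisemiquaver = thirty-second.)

One bar of 9/16 = 18 thirty-second notes.
Each duration in thirty-second notes: dotted quaver = 6; dotted quaver = 6; demisemiquaver = 1; demisemiquaver = 1; quaver = 4; demisemiquaver = 1; demisemiquaver = 1; demisemiquaver = 1.
Sum: 6 + 6 + 1 + 1 + 4 + 1 + 1 + 1 = 21.
21 exceeds 18, so the answer is No.

No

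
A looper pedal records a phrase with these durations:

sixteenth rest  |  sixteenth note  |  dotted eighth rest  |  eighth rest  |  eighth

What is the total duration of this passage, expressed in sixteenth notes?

Convert each value to sixteenth notes: sixteenth rest = 1; sixteenth note = 1; dotted eighth rest = 3; eighth rest = 2; eighth = 2.
Sum: 1 + 1 + 3 + 2 + 2 = 9 sixteenth notes.

9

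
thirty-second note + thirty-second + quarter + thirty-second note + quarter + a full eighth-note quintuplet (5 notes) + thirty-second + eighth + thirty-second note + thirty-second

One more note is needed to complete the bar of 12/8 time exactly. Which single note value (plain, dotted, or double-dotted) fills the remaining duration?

The bar of 12/8 = 48 thirty-second notes.
In thirty-second notes: thirty-second note = 1; thirty-second = 1; quarter = 8; thirty-second note = 1; quarter = 8; a full eighth-note quintuplet (5 notes) (five quintuplet eighths span one half) = 16; thirty-second = 1; eighth = 4; thirty-second note = 1; thirty-second = 1.
Total: 1 + 1 + 8 + 1 + 8 + 16 + 1 + 4 + 1 + 1 = 42.
Remaining: 48 − 42 = 6 thirty-second notes, which is a dotted eighth note.

dotted eighth note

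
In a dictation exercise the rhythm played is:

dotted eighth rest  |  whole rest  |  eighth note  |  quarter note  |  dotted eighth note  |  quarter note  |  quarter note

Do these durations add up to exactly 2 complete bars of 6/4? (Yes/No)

One bar of 6/4 = 24 sixteenth notes, so 2 bars = 48.
Each duration in sixteenth notes: dotted eighth rest = 3; whole rest = 16; eighth note = 2; quarter note = 4; dotted eighth note = 3; quarter note = 4; quarter note = 4.
Adding: 3 + 16 + 2 + 4 + 3 + 4 + 4 = 36.
36 falls short of 48, so the answer is No.

No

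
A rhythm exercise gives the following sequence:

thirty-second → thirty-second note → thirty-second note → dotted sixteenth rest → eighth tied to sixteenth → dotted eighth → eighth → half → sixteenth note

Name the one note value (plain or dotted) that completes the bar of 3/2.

The bar of 3/2 = 48 thirty-second notes.
Convert each value to thirty-second notes: thirty-second = 1; thirty-second note = 1; thirty-second note = 1; dotted sixteenth rest = 3; eighth tied to sixteenth (eighth + sixteenth) = 6; dotted eighth = 6; eighth = 4; half = 16; sixteenth note = 2.
Sum: 1 + 1 + 1 + 3 + 6 + 6 + 4 + 16 + 2 = 40.
Remaining: 48 − 40 = 8 thirty-second notes, which is a quarter note.

quarter note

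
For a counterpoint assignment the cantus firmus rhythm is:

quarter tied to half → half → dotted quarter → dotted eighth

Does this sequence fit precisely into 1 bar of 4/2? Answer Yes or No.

No

One bar of 4/2 = 32 sixteenth notes.
Working in sixteenth notes: quarter tied to half (quarter + half) = 12; half = 8; dotted quarter = 6; dotted eighth = 3.
Sum: 12 + 8 + 6 + 3 = 29.
29 falls short of 32, so the answer is No.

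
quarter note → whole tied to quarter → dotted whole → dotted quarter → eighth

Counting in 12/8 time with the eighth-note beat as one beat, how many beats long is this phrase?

One eighth-note beat = 2 sixteenth notes.
Convert each value to sixteenth notes: quarter note = 4; whole tied to quarter (whole + quarter) = 20; dotted whole = 24; dotted quarter = 6; eighth = 2.
Altogether 4 + 20 + 24 + 6 + 2 = 56.
56 ÷ 2 = 28 beats.

28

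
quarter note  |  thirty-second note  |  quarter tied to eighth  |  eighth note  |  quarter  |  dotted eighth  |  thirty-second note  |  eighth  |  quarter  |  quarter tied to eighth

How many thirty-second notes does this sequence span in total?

Convert each value to thirty-second notes: quarter note = 8; thirty-second note = 1; quarter tied to eighth (quarter + eighth) = 12; eighth note = 4; quarter = 8; dotted eighth = 6; thirty-second note = 1; eighth = 4; quarter = 8; quarter tied to eighth (quarter + eighth) = 12.
Altogether 8 + 1 + 12 + 4 + 8 + 6 + 1 + 4 + 8 + 12 = 64 thirty-second notes.

64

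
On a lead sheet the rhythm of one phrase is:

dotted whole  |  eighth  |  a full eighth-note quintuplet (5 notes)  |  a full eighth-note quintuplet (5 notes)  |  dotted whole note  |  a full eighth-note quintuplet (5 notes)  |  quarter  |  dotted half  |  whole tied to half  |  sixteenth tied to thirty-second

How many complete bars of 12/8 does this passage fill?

4

One bar of 12/8 = 48 thirty-second notes.
Convert each value to thirty-second notes: dotted whole = 48; eighth = 4; a full eighth-note quintuplet (5 notes) (five quintuplet eighths span one half) = 16; a full eighth-note quintuplet (5 notes) (five quintuplet eighths span one half) = 16; dotted whole note = 48; a full eighth-note quintuplet (5 notes) (five quintuplet eighths span one half) = 16; quarter = 8; dotted half = 24; whole tied to half (whole + half) = 48; sixteenth tied to thirty-second (sixteenth + thirty-second) = 3.
Total: 48 + 4 + 16 + 16 + 48 + 16 + 8 + 24 + 48 + 3 = 231.
231 ÷ 48 = 4 complete bars with 39 left over.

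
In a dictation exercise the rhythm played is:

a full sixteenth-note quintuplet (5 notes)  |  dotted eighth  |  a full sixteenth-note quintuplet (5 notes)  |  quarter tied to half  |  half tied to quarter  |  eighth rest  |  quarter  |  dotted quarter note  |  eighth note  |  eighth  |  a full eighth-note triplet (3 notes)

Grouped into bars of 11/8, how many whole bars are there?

2

One bar of 11/8 = 22 sixteenth notes.
Convert each value to sixteenth notes: a full sixteenth-note quintuplet (5 notes) (five quintuplet sixteenths span one quarter) = 4; dotted eighth = 3; a full sixteenth-note quintuplet (5 notes) (five quintuplet sixteenths span one quarter) = 4; quarter tied to half (quarter + half) = 12; half tied to quarter (half + quarter) = 12; eighth rest = 2; quarter = 4; dotted quarter note = 6; eighth note = 2; eighth = 2; a full eighth-note triplet (3 notes) (three triplet eighths span one quarter) = 4.
Total: 4 + 3 + 4 + 12 + 12 + 2 + 4 + 6 + 2 + 2 + 4 = 55.
55 ÷ 22 = 2 complete bars with 11 left over.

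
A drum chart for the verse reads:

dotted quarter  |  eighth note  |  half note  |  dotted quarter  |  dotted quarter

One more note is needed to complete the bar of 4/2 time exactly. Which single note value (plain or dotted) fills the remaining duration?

The bar of 4/2 = 16 eighth notes.
Express everything in eighth notes: dotted quarter = 3; eighth note = 1; half note = 4; dotted quarter = 3; dotted quarter = 3.
Adding: 3 + 1 + 4 + 3 + 3 = 14.
Remaining: 16 − 14 = 2 eighth notes, which is a quarter note.

quarter note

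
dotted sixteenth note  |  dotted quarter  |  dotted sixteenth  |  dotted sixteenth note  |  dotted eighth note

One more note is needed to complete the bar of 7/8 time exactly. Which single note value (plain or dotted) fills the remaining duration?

The bar of 7/8 = 28 thirty-second notes.
Convert each value to thirty-second notes: dotted sixteenth note = 3; dotted quarter = 12; dotted sixteenth = 3; dotted sixteenth note = 3; dotted eighth note = 6.
Adding: 3 + 12 + 3 + 3 + 6 = 27.
Remaining: 28 − 27 = 1 thirty-second note, which is a thirty-second note.

thirty-second note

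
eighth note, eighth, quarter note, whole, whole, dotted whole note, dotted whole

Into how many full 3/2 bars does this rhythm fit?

One bar of 3/2 = 12 eighth notes.
In eighth notes: eighth note = 1; eighth = 1; quarter note = 2; whole = 8; whole = 8; dotted whole note = 12; dotted whole = 12.
Sum: 1 + 1 + 2 + 8 + 8 + 12 + 12 = 44.
44 ÷ 12 = 3 complete bars with 8 left over.

3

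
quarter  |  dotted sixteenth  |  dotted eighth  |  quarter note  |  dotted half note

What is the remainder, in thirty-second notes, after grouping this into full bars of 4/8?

One bar of 4/8 = 16 thirty-second notes.
In thirty-second notes: quarter = 8; dotted sixteenth = 3; dotted eighth = 6; quarter note = 8; dotted half note = 24.
Total: 8 + 3 + 6 + 8 + 24 = 49.
49 ÷ 16 = 3 complete bars with 1 thirty-second note remaining.

1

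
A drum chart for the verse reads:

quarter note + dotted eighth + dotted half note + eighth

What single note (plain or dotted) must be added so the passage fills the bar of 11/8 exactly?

The bar of 11/8 = 22 sixteenth notes.
Convert each value to sixteenth notes: quarter note = 4; dotted eighth = 3; dotted half note = 12; eighth = 2.
Adding: 4 + 3 + 12 + 2 = 21.
Remaining: 22 − 21 = 1 sixteenth note, which is a sixteenth note.

sixteenth note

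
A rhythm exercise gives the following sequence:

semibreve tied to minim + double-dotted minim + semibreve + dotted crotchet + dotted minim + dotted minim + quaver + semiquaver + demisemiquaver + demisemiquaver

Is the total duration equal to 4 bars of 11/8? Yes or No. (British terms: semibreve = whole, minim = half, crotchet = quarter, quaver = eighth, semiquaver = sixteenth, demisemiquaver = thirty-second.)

Yes

One bar of 11/8 = 44 thirty-second notes, so 4 bars = 176.
Convert each value to thirty-second notes: semibreve tied to minim (semibreve + minim) = 48; double-dotted minim = 28; semibreve = 32; dotted crotchet = 12; dotted minim = 24; dotted minim = 24; quaver = 4; semiquaver = 2; demisemiquaver = 1; demisemiquaver = 1.
Total: 48 + 28 + 32 + 12 + 24 + 24 + 4 + 2 + 1 + 1 = 176.
176 equals 176, so the answer is Yes.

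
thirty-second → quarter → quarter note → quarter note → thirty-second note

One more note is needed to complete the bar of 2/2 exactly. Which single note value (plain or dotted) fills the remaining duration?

The bar of 2/2 = 32 thirty-second notes.
Working in thirty-second notes: thirty-second = 1; quarter = 8; quarter note = 8; quarter note = 8; thirty-second note = 1.
Altogether 1 + 8 + 8 + 8 + 1 = 26.
Remaining: 32 − 26 = 6 thirty-second notes, which is a dotted eighth note.

dotted eighth note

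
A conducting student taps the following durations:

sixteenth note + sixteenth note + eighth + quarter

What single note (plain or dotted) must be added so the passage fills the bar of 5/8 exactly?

The bar of 5/8 = 10 sixteenth notes.
In sixteenth notes: sixteenth note = 1; sixteenth note = 1; eighth = 2; quarter = 4.
Total: 1 + 1 + 2 + 4 = 8.
Remaining: 10 − 8 = 2 sixteenth notes, which is a eighth note.

eighth note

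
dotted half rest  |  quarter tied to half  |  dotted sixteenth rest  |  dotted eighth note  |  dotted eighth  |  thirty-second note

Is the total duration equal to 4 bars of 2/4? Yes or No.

One bar of 2/4 = 16 thirty-second notes, so 4 bars = 64.
Convert each value to thirty-second notes: dotted half rest = 24; quarter tied to half (quarter + half) = 24; dotted sixteenth rest = 3; dotted eighth note = 6; dotted eighth = 6; thirty-second note = 1.
Total: 24 + 24 + 3 + 6 + 6 + 1 = 64.
64 equals 64, so the answer is Yes.

Yes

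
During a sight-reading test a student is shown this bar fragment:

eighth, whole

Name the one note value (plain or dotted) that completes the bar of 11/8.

The bar of 11/8 = 11 eighth notes.
Express everything in eighth notes: eighth = 1; whole = 8.
Total: 1 + 8 = 9.
Remaining: 11 − 9 = 2 eighth notes, which is a quarter note.

quarter note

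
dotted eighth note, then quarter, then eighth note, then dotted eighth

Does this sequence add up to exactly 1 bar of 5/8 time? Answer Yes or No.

No

One bar of 5/8 = 10 sixteenth notes.
Convert each value to sixteenth notes: dotted eighth note = 3; quarter = 4; eighth note = 2; dotted eighth = 3.
Sum: 3 + 4 + 2 + 3 = 12.
12 exceeds 10, so the answer is No.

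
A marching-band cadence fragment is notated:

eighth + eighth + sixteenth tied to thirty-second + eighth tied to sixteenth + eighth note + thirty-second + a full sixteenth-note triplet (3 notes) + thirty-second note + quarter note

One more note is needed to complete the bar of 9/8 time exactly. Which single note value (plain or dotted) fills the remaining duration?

The bar of 9/8 = 36 thirty-second notes.
Express everything in thirty-second notes: eighth = 4; eighth = 4; sixteenth tied to thirty-second (sixteenth + thirty-second) = 3; eighth tied to sixteenth (eighth + sixteenth) = 6; eighth note = 4; thirty-second = 1; a full sixteenth-note triplet (3 notes) (three triplet sixteenths span one eighth) = 4; thirty-second note = 1; quarter note = 8.
Total: 4 + 4 + 3 + 6 + 4 + 1 + 4 + 1 + 8 = 35.
Remaining: 36 − 35 = 1 thirty-second note, which is a thirty-second note.

thirty-second note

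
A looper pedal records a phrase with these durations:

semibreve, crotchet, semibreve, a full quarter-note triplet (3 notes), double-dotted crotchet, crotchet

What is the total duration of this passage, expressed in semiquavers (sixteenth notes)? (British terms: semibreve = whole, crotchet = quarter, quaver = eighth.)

Each duration in sixteenth notes: semibreve = 16; crotchet = 4; semibreve = 16; a full quarter-note triplet (3 notes) (three triplet quarters span one half) = 8; double-dotted crotchet = 7; crotchet = 4.
Total: 16 + 4 + 16 + 8 + 7 + 4 = 55 sixteenth notes.

55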